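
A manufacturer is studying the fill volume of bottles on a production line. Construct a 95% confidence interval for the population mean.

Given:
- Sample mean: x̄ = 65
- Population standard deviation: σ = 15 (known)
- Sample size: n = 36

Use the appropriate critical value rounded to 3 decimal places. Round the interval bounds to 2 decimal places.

The population standard deviation σ is known, so use a z-interval (standard normal critical value).

For 95% confidence, z* = 1.96 (from standard normal table)

Standard error: SE = σ/√n = 15/√36 = 2.500000

Margin of error: E = z* × SE = 1.96 × 2.500000 = 4.9000

Z-interval: x̄ ± E = 65 ± 4.9000 = (60.1000, 69.9000)

Rounded to 2 decimal places:

(60.10, 69.90)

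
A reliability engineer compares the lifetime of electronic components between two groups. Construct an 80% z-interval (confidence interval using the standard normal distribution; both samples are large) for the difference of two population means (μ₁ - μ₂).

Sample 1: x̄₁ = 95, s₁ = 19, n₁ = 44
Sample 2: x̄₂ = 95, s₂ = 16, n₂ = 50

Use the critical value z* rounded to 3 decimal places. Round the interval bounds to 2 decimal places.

Both samples are large (n₁ = 44 ≥ 30, n₂ = 50 ≥ 30), so a z-interval for the difference of means applies.

Point estimate: x̄₁ - x̄₂ = 95 - 95 = 0

Standard error: SE = √(s₁²/n₁ + s₂²/n₂)
= √(19²/44 + 16²/50)
= √(8.204545 + 5.120000)
= 3.650280

For 80% confidence, z* = 1.282 (from standard normal table)
Margin of error: E = z* × SE = 1.282 × 3.650280 = 4.6797

Z-interval: (x̄₁ - x̄₂) ± E = 0 ± 4.6797 = (-4.6797, 4.6797)

Rounded to 2 decimal places:

(-4.68, 4.68)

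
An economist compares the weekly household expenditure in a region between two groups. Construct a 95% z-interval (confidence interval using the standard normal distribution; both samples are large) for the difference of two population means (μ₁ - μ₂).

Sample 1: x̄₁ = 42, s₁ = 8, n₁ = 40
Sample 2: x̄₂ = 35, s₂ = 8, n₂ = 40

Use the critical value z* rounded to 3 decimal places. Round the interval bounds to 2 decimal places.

Both samples are large (n₁ = 40 ≥ 30, n₂ = 40 ≥ 30), so a z-interval for the difference of means applies.

Point estimate: x̄₁ - x̄₂ = 42 - 35 = 7

Standard error: SE = √(s₁²/n₁ + s₂²/n₂)
= √(8²/40 + 8²/40)
= √(1.600000 + 1.600000)
= 1.788854

For 95% confidence, z* = 1.96 (from standard normal table)
Margin of error: E = z* × SE = 1.96 × 1.788854 = 3.5062

Z-interval: (x̄₁ - x̄₂) ± E = 7 ± 3.5062 = (3.4938, 10.5062)

Rounded to 2 decimal places:

(3.49, 10.51)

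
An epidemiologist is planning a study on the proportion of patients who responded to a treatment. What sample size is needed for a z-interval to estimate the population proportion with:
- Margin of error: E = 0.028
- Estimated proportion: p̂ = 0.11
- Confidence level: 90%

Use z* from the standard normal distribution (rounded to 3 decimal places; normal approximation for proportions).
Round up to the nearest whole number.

Using z* for proportion z-interval (normal approximation).

For 90% confidence, z* = 1.645 (from standard normal table)

Sample size formula for proportion z-interval: n = z*²p̂(1-p̂)/E²

n = 1.645² × 0.11 × 0.89 / 0.028²
  = 2.706025 × 0.0979 / 0.000784
  = 337.9080

Round up to the nearest whole number: n = 338

338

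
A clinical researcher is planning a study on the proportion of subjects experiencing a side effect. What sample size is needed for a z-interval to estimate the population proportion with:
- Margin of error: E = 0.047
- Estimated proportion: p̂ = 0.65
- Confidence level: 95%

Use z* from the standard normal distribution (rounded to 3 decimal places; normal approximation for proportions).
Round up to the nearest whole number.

Using z* for proportion z-interval (normal approximation).

For 95% confidence, z* = 1.96 (from standard normal table)

Sample size formula for proportion z-interval: n = z*²p̂(1-p̂)/E²

n = 1.96² × 0.65 × 0.35 / 0.047²
  = 3.8416 × 0.2275 / 0.002209
  = 395.6378

Round up to the nearest whole number: n = 396

396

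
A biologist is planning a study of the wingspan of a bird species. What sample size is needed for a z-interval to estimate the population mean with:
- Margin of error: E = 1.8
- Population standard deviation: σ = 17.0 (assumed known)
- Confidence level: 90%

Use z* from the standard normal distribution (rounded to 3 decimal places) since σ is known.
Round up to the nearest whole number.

Using z* since population σ is known (z-interval formula).

For 90% confidence, z* = 1.645 (from standard normal table)

Sample size formula for z-interval: n = (z*σ/E)²

n = (1.645 × 17.0 / 1.8)²
  = (15.536111)²
  = 241.3707

Round up to the nearest whole number: n = 242

242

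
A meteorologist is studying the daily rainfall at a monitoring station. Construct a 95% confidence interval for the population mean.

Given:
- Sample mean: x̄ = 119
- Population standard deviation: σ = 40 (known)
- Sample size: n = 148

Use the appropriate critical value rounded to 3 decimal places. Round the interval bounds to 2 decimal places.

The population standard deviation σ is known, so use a z-interval (standard normal critical value).

For 95% confidence, z* = 1.96 (from standard normal table)

Standard error: SE = σ/√n = 40/√148 = 3.287980

Margin of error: E = z* × SE = 1.96 × 3.287980 = 6.4444

Z-interval: x̄ ± E = 119 ± 6.4444 = (112.5556, 125.4444)

Rounded to 2 decimal places:

(112.56, 125.44)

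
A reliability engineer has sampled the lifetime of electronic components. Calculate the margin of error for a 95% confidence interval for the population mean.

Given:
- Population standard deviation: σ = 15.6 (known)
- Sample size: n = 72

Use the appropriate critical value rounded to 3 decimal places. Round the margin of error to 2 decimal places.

The population standard deviation σ is known, so use the z-interval margin of error formula.

For 95% confidence, z* = 1.96 (from standard normal table)

Margin of error formula for z-interval: E = z* × σ/√n

E = 1.96 × 15.6/√72
  = 1.96 × 1.838478
  = 3.6034

Rounded to 2 decimal places:

3.60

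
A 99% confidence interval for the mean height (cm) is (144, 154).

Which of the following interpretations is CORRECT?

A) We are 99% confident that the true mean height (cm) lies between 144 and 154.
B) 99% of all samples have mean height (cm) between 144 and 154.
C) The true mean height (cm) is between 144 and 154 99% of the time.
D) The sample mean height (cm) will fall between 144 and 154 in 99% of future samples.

A confidence interval represents our confidence in the procedure, not a probability statement about the parameter.

Key concept: If we repeated this sampling process many times and computed a 99% CI each time, about 99% of those intervals would contain the true population parameter.

For this specific interval (144, 154):
- Midpoint (point estimate): 149
- Margin of error: 5

The correct interpretation is the one stating confidence that the true parameter lies in the interval — option A.

A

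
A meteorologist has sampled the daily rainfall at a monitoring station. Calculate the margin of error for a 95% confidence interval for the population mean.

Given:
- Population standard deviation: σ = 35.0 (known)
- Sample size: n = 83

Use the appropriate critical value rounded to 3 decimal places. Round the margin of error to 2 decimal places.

The population standard deviation σ is known, so use the z-interval margin of error formula.

For 95% confidence, z* = 1.96 (from standard normal table)

Margin of error formula for z-interval: E = z* × σ/√n

E = 1.96 × 35.0/√83
  = 1.96 × 3.841749
  = 7.5298

Rounded to 2 decimal places:

7.53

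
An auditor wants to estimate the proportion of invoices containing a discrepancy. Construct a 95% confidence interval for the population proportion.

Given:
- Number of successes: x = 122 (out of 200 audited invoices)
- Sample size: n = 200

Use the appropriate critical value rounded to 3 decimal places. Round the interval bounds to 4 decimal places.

Sample proportion: p̂ = 122/200 = 0.610000

Check conditions for normal approximation:
  np̂ = 122 ≥ 10 ✓
  n(1-p̂) = 78 ≥ 10 ✓

The sample is large enough, so use a z-interval (normal approximation) for the proportion.

For 95% confidence, z* = 1.96 (from standard normal table)

Standard error: SE = √(p̂(1-p̂)/n) = √(0.610000×0.390000/200) = 0.03448913

Margin of error: E = z* × SE = 1.96 × 0.03448913 = 0.067599

Z-interval: p̂ ± E = 0.610000 ± 0.067599 = (0.542401, 0.677599)

Rounded to 4 decimal places:

(0.5424, 0.6776)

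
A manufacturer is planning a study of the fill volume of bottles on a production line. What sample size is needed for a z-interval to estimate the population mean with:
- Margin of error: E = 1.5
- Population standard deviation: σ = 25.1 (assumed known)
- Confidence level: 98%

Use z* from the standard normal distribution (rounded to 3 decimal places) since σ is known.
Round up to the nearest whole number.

Using z* since population σ is known (z-interval formula).

For 98% confidence, z* = 2.326 (from standard normal table)

Sample size formula for z-interval: n = (z*σ/E)²

n = (2.326 × 25.1 / 1.5)²
  = (38.921733)²
  = 1514.9013

Round up to the nearest whole number: n = 1515

1515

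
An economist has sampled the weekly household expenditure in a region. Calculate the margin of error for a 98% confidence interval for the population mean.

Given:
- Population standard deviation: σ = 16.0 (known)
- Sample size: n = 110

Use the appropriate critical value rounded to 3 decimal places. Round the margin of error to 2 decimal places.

The population standard deviation σ is known, so use the z-interval margin of error formula.

For 98% confidence, z* = 2.326 (from standard normal table)

Margin of error formula for z-interval: E = z* × σ/√n

E = 2.326 × 16.0/√110
  = 2.326 × 1.525540
  = 3.5484

Rounded to 2 decimal places:

3.55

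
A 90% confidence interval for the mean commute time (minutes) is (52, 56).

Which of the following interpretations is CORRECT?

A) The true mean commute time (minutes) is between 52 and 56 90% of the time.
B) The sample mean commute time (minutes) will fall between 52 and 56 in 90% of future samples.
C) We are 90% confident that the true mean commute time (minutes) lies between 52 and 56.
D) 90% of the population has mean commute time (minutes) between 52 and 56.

A confidence interval represents our confidence in the procedure, not a probability statement about the parameter.

Key concept: If we repeated this sampling process many times and computed a 90% CI each time, about 90% of those intervals would contain the true population parameter.

For this specific interval (52, 56):
- Midpoint (point estimate): 54
- Margin of error: 2

The correct interpretation is the one stating confidence that the true parameter lies in the interval — option C.

C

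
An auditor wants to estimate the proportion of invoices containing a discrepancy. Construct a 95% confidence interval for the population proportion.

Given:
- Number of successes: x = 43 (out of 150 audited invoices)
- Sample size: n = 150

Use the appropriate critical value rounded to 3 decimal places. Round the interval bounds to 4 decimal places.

Sample proportion: p̂ = 43/150 = 0.286667

Check conditions for normal approximation:
  np̂ = 43 ≥ 10 ✓
  n(1-p̂) = 107 ≥ 10 ✓

The sample is large enough, so use a z-interval (normal approximation) for the proportion.

For 95% confidence, z* = 1.96 (from standard normal table)

Standard error: SE = √(p̂(1-p̂)/n) = √(0.286667×0.713333/150) = 0.03692234

Margin of error: E = z* × SE = 1.96 × 0.03692234 = 0.072368

Z-interval: p̂ ± E = 0.286667 ± 0.072368 = (0.214299, 0.359034)

Rounded to 4 decimal places:

(0.2143, 0.3590)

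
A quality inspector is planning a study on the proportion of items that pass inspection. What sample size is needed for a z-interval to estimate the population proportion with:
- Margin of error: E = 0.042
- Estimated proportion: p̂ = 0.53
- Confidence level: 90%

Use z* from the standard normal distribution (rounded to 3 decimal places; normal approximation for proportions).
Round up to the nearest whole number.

Using z* for proportion z-interval (normal approximation).

For 90% confidence, z* = 1.645 (from standard normal table)

Sample size formula for proportion z-interval: n = z*²p̂(1-p̂)/E²

n = 1.645² × 0.53 × 0.47 / 0.042²
  = 2.706025 × 0.2491 / 0.001764
  = 382.1263

Round up to the nearest whole number: n = 383

383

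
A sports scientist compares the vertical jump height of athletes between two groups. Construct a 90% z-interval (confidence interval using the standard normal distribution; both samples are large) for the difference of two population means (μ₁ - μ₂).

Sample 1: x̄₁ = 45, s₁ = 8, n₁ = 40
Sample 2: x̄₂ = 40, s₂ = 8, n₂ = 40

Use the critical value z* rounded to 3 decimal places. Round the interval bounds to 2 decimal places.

Both samples are large (n₁ = 40 ≥ 30, n₂ = 40 ≥ 30), so a z-interval for the difference of means applies.

Point estimate: x̄₁ - x̄₂ = 45 - 40 = 5

Standard error: SE = √(s₁²/n₁ + s₂²/n₂)
= √(8²/40 + 8²/40)
= √(1.600000 + 1.600000)
= 1.788854

For 90% confidence, z* = 1.645 (from standard normal table)
Margin of error: E = z* × SE = 1.645 × 1.788854 = 2.9427

Z-interval: (x̄₁ - x̄₂) ± E = 5 ± 2.9427 = (2.0573, 7.9427)

Rounded to 2 decimal places:

(2.06, 7.94)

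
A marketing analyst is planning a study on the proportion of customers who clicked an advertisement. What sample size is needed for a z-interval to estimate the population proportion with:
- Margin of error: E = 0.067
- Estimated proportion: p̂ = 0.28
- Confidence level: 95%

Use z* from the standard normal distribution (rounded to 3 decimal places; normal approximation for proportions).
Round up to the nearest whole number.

Using z* for proportion z-interval (normal approximation).

For 95% confidence, z* = 1.96 (from standard normal table)

Sample size formula for proportion z-interval: n = z*²p̂(1-p̂)/E²

n = 1.96² × 0.28 × 0.72 / 0.067²
  = 3.8416 × 0.2016 / 0.004489
  = 172.5254

Round up to the nearest whole number: n = 173

173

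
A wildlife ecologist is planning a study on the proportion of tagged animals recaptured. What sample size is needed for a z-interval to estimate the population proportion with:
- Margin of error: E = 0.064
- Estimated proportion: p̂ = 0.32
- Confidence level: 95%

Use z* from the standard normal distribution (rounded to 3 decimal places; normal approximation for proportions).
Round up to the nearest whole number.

Using z* for proportion z-interval (normal approximation).

For 95% confidence, z* = 1.96 (from standard normal table)

Sample size formula for proportion z-interval: n = z*²p̂(1-p̂)/E²

n = 1.96² × 0.32 × 0.68 / 0.064²
  = 3.8416 × 0.2176 / 0.004096
  = 204.0850

Round up to the nearest whole number: n = 205

205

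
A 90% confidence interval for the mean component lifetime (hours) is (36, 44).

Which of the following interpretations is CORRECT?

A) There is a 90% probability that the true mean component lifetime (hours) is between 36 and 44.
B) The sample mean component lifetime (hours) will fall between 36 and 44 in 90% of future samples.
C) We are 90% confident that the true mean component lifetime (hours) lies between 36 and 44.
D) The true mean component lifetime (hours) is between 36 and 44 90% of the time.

A confidence interval represents our confidence in the procedure, not a probability statement about the parameter.

Key concept: If we repeated this sampling process many times and computed a 90% CI each time, about 90% of those intervals would contain the true population parameter.

For this specific interval (36, 44):
- Midpoint (point estimate): 40
- Margin of error: 4

The correct interpretation is the one stating confidence that the true parameter lies in the interval — option C.

C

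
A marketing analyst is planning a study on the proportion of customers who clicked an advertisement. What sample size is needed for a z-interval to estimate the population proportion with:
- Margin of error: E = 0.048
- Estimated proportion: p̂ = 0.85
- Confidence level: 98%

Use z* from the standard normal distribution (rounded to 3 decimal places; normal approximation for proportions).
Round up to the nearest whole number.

Using z* for proportion z-interval (normal approximation).

For 98% confidence, z* = 2.326 (from standard normal table)

Sample size formula for proportion z-interval: n = z*²p̂(1-p̂)/E²

n = 2.326² × 0.85 × 0.15 / 0.048²
  = 5.410276 × 0.1275 / 0.002304
  = 299.3968

Round up to the nearest whole number: n = 300

300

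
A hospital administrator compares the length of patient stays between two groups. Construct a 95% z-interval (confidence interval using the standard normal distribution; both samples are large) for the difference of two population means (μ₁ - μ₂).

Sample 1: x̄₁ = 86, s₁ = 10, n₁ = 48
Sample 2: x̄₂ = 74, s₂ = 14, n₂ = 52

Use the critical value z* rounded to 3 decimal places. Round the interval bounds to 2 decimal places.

Both samples are large (n₁ = 48 ≥ 30, n₂ = 52 ≥ 30), so a z-interval for the difference of means applies.

Point estimate: x̄₁ - x̄₂ = 86 - 74 = 12

Standard error: SE = √(s₁²/n₁ + s₂²/n₂)
= √(10²/48 + 14²/52)
= √(2.083333 + 3.769231)
= 2.419207

For 95% confidence, z* = 1.96 (from standard normal table)
Margin of error: E = z* × SE = 1.96 × 2.419207 = 4.7416

Z-interval: (x̄₁ - x̄₂) ± E = 12 ± 4.7416 = (7.2584, 16.7416)

Rounded to 2 decimal places:

(7.26, 16.74)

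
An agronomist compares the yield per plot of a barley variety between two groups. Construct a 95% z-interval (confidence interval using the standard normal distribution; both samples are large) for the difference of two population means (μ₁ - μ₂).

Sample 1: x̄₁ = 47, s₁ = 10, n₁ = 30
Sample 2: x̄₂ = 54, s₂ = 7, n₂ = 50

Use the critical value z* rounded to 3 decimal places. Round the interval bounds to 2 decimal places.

Both samples are large (n₁ = 30 ≥ 30, n₂ = 50 ≥ 30), so a z-interval for the difference of means applies.

Point estimate: x̄₁ - x̄₂ = 47 - 54 = -7

Standard error: SE = √(s₁²/n₁ + s₂²/n₂)
= √(10²/30 + 7²/50)
= √(3.333333 + 0.980000)
= 2.076857

For 95% confidence, z* = 1.96 (from standard normal table)
Margin of error: E = z* × SE = 1.96 × 2.076857 = 4.0706

Z-interval: (x̄₁ - x̄₂) ± E = -7 ± 4.0706 = (-11.0706, -2.9294)

Rounded to 2 decimal places:

(-11.07, -2.93)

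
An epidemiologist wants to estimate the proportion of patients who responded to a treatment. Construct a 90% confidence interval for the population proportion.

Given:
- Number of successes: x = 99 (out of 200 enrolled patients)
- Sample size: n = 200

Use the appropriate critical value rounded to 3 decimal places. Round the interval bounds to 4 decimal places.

Sample proportion: p̂ = 99/200 = 0.495000

Check conditions for normal approximation:
  np̂ = 99 ≥ 10 ✓
  n(1-p̂) = 101 ≥ 10 ✓

The sample is large enough, so use a z-interval (normal approximation) for the proportion.

For 90% confidence, z* = 1.645 (from standard normal table)

Standard error: SE = √(p̂(1-p̂)/n) = √(0.495000×0.505000/200) = 0.03535357

Margin of error: E = z* × SE = 1.645 × 0.03535357 = 0.058157

Z-interval: p̂ ± E = 0.495000 ± 0.058157 = (0.436843, 0.553157)

Rounded to 4 decimal places:

(0.4368, 0.5532)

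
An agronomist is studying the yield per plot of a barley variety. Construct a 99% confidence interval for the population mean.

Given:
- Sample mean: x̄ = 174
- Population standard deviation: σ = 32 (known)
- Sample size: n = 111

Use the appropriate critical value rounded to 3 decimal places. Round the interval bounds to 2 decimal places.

The population standard deviation σ is known, so use a z-interval (standard normal critical value).

For 99% confidence, z* = 2.576 (from standard normal table)

Standard error: SE = σ/√n = 32/√111 = 3.037306

Margin of error: E = z* × SE = 2.576 × 3.037306 = 7.8241

Z-interval: x̄ ± E = 174 ± 7.8241 = (166.1759, 181.8241)

Rounded to 2 decimal places:

(166.18, 181.82)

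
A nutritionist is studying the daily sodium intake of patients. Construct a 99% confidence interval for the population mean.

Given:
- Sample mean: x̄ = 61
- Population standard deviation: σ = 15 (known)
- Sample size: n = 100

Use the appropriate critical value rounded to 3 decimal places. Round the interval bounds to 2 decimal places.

The population standard deviation σ is known, so use a z-interval (standard normal critical value).

For 99% confidence, z* = 2.576 (from standard normal table)

Standard error: SE = σ/√n = 15/√100 = 1.500000

Margin of error: E = z* × SE = 2.576 × 1.500000 = 3.8640

Z-interval: x̄ ± E = 61 ± 3.8640 = (57.1360, 64.8640)

Rounded to 2 decimal places:

(57.14, 64.86)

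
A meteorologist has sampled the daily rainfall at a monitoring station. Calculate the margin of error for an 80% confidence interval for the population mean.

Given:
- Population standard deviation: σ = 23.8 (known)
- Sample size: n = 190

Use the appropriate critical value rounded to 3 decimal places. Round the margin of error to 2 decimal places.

The population standard deviation σ is known, so use the z-interval margin of error formula.

For 80% confidence, z* = 1.282 (from standard normal table)

Margin of error formula for z-interval: E = z* × σ/√n

E = 1.282 × 23.8/√190
  = 1.282 × 1.726633
  = 2.2135

Rounded to 2 decimal places:

2.21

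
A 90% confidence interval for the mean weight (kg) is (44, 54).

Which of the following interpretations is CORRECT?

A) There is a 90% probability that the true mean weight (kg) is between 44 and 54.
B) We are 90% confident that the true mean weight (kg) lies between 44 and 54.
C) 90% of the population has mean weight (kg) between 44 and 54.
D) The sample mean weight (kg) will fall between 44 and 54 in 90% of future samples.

A confidence interval represents our confidence in the procedure, not a probability statement about the parameter.

Key concept: If we repeated this sampling process many times and computed a 90% CI each time, about 90% of those intervals would contain the true population parameter.

For this specific interval (44, 54):
- Midpoint (point estimate): 49
- Margin of error: 5

The correct interpretation is the one stating confidence that the true parameter lies in the interval — option B.

B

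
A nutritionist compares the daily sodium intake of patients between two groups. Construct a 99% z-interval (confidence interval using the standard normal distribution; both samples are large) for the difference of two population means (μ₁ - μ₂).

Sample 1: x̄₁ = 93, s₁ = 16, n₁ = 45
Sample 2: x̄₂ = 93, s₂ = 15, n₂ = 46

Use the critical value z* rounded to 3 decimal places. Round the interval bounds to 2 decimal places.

Both samples are large (n₁ = 45 ≥ 30, n₂ = 46 ≥ 30), so a z-interval for the difference of means applies.

Point estimate: x̄₁ - x̄₂ = 93 - 93 = 0

Standard error: SE = √(s₁²/n₁ + s₂²/n₂)
= √(16²/45 + 15²/46)
= √(5.688889 + 4.891304)
= 3.252721

For 99% confidence, z* = 2.576 (from standard normal table)
Margin of error: E = z* × SE = 2.576 × 3.252721 = 8.3790

Z-interval: (x̄₁ - x̄₂) ± E = 0 ± 8.3790 = (-8.3790, 8.3790)

Rounded to 2 decimal places:

(-8.38, 8.38)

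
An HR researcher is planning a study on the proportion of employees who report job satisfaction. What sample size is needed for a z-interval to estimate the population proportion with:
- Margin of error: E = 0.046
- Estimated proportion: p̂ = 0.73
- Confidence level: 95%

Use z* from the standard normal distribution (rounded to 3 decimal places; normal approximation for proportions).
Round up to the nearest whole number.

Using z* for proportion z-interval (normal approximation).

For 95% confidence, z* = 1.96 (from standard normal table)

Sample size formula for proportion z-interval: n = z*²p̂(1-p̂)/E²

n = 1.96² × 0.73 × 0.27 / 0.046²
  = 3.8416 × 0.1971 / 0.002116
  = 357.8352

Round up to the nearest whole number: n = 358

358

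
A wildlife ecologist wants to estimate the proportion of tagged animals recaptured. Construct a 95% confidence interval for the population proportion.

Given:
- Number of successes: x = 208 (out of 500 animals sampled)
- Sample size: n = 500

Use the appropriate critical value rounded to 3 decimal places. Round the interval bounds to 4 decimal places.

Sample proportion: p̂ = 208/500 = 0.416000

Check conditions for normal approximation:
  np̂ = 208 ≥ 10 ✓
  n(1-p̂) = 292 ≥ 10 ✓

The sample is large enough, so use a z-interval (normal approximation) for the proportion.

For 95% confidence, z* = 1.96 (from standard normal table)

Standard error: SE = √(p̂(1-p̂)/n) = √(0.416000×0.584000/500) = 0.02204287

Margin of error: E = z* × SE = 1.96 × 0.02204287 = 0.043204

Z-interval: p̂ ± E = 0.416000 ± 0.043204 = (0.372796, 0.459204)

Rounded to 4 decimal places:

(0.3728, 0.4592)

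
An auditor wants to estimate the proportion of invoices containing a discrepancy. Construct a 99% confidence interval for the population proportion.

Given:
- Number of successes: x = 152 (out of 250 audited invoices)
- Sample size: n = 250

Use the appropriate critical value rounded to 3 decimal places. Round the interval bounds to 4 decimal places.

Sample proportion: p̂ = 152/250 = 0.608000

Check conditions for normal approximation:
  np̂ = 152 ≥ 10 ✓
  n(1-p̂) = 98 ≥ 10 ✓

The sample is large enough, so use a z-interval (normal approximation) for the proportion.

For 99% confidence, z* = 2.576 (from standard normal table)

Standard error: SE = √(p̂(1-p̂)/n) = √(0.608000×0.392000/250) = 0.03087627

Margin of error: E = z* × SE = 2.576 × 0.03087627 = 0.079537

Z-interval: p̂ ± E = 0.608000 ± 0.079537 = (0.528463, 0.687537)

Rounded to 4 decimal places:

(0.5285, 0.6875)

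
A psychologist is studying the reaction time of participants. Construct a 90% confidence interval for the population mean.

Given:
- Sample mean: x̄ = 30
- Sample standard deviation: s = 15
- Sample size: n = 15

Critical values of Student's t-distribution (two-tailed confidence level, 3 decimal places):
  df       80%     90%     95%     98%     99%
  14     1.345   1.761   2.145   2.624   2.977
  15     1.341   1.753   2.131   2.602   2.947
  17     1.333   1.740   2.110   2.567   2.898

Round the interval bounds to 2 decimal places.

The population standard deviation σ is unknown (only the sample standard deviation s is given), so use a t-interval with df = n - 1 = 15 - 1 = 14.

For 90% confidence with df = 14, t* = 1.761 (from t-table)

Standard error: SE = s/√n = 15/√15 = 3.872983

Margin of error: E = t* × SE = 1.761 × 3.872983 = 6.8203

T-interval: x̄ ± E = 30 ± 6.8203 = (23.1797, 36.8203)

Rounded to 2 decimal places:

(23.18, 36.82)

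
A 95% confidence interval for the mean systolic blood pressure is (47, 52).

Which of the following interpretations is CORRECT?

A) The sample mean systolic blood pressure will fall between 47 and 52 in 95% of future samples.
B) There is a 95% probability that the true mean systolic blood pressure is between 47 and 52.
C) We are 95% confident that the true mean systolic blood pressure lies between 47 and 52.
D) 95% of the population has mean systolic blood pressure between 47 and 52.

A confidence interval represents our confidence in the procedure, not a probability statement about the parameter.

Key concept: If we repeated this sampling process many times and computed a 95% CI each time, about 95% of those intervals would contain the true population parameter.

For this specific interval (47, 52):
- Midpoint (point estimate): 49.5
- Margin of error: 2.5

The correct interpretation is the one stating confidence that the true parameter lies in the interval — option C.

C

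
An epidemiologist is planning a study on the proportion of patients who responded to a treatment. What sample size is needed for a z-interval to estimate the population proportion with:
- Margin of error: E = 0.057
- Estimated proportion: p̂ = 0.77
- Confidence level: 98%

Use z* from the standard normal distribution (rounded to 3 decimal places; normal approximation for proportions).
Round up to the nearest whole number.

Using z* for proportion z-interval (normal approximation).

For 98% confidence, z* = 2.326 (from standard normal table)

Sample size formula for proportion z-interval: n = z*²p̂(1-p̂)/E²

n = 2.326² × 0.77 × 0.23 / 0.057²
  = 5.410276 × 0.1771 / 0.003249
  = 294.9092

Round up to the nearest whole number: n = 295

295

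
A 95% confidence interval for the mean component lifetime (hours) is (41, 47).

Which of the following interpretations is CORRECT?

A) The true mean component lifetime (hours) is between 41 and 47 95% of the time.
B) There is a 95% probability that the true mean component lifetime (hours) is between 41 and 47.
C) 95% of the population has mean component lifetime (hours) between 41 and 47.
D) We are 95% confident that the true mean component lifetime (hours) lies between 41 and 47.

A confidence interval represents our confidence in the procedure, not a probability statement about the parameter.

Key concept: If we repeated this sampling process many times and computed a 95% CI each time, about 95% of those intervals would contain the true population parameter.

For this specific interval (41, 47):
- Midpoint (point estimate): 44
- Margin of error: 3

The correct interpretation is the one stating confidence that the true parameter lies in the interval — option D.

D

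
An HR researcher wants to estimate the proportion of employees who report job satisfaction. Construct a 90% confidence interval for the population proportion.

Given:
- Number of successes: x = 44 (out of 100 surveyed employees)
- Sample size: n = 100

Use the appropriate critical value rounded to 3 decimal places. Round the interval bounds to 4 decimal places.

Sample proportion: p̂ = 44/100 = 0.440000

Check conditions for normal approximation:
  np̂ = 44 ≥ 10 ✓
  n(1-p̂) = 56 ≥ 10 ✓

The sample is large enough, so use a z-interval (normal approximation) for the proportion.

For 90% confidence, z* = 1.645 (from standard normal table)

Standard error: SE = √(p̂(1-p̂)/n) = √(0.440000×0.560000/100) = 0.04963869

Margin of error: E = z* × SE = 1.645 × 0.04963869 = 0.081656

Z-interval: p̂ ± E = 0.440000 ± 0.081656 = (0.358344, 0.521656)

Rounded to 4 decimal places:

(0.3583, 0.5217)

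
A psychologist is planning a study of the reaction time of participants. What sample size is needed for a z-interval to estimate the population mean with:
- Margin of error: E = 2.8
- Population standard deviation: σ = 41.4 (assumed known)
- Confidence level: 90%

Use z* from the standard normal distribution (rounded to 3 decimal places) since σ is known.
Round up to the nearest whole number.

Using z* since population σ is known (z-interval formula).

For 90% confidence, z* = 1.645 (from standard normal table)

Sample size formula for z-interval: n = (z*σ/E)²

n = (1.645 × 41.4 / 2.8)²
  = (24.322500)²
  = 591.5840

Round up to the nearest whole number: n = 592

592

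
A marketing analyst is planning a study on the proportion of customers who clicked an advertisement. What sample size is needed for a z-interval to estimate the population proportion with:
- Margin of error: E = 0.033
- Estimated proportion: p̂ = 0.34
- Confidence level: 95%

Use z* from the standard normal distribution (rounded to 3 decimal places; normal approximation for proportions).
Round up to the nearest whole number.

Using z* for proportion z-interval (normal approximation).

For 95% confidence, z* = 1.96 (from standard normal table)

Sample size formula for proportion z-interval: n = z*²p̂(1-p̂)/E²

n = 1.96² × 0.34 × 0.66 / 0.033²
  = 3.8416 × 0.2244 / 0.001089
  = 791.6024

Round up to the nearest whole number: n = 792

792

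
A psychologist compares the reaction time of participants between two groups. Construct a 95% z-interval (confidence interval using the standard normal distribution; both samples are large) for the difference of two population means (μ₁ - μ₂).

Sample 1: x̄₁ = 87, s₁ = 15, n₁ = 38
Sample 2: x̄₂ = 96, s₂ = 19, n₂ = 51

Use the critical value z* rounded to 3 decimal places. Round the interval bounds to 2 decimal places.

Both samples are large (n₁ = 38 ≥ 30, n₂ = 51 ≥ 30), so a z-interval for the difference of means applies.

Point estimate: x̄₁ - x̄₂ = 87 - 96 = -9

Standard error: SE = √(s₁²/n₁ + s₂²/n₂)
= √(15²/38 + 19²/51)
= √(5.921053 + 7.078431)
= 3.605480

For 95% confidence, z* = 1.96 (from standard normal table)
Margin of error: E = z* × SE = 1.96 × 3.605480 = 7.0667

Z-interval: (x̄₁ - x̄₂) ± E = -9 ± 7.0667 = (-16.0667, -1.9333)

Rounded to 2 decimal places:

(-16.07, -1.93)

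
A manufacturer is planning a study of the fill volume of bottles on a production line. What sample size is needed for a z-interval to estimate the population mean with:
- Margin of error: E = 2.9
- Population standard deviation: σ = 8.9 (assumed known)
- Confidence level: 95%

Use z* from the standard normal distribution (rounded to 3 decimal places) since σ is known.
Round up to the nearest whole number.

Using z* since population σ is known (z-interval formula).

For 95% confidence, z* = 1.96 (from standard normal table)

Sample size formula for z-interval: n = (z*σ/E)²

n = (1.96 × 8.9 / 2.9)²
  = (6.015172)²
  = 36.1823

Round up to the nearest whole number: n = 37

37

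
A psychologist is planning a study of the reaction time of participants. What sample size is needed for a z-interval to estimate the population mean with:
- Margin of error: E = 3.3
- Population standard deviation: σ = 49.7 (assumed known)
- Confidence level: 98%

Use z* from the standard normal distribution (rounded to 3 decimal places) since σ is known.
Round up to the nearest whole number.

Using z* since population σ is known (z-interval formula).

For 98% confidence, z* = 2.326 (from standard normal table)

Sample size formula for z-interval: n = (z*σ/E)²

n = (2.326 × 49.7 / 3.3)²
  = (35.030970)²
  = 1227.1688

Round up to the nearest whole number: n = 1228

1228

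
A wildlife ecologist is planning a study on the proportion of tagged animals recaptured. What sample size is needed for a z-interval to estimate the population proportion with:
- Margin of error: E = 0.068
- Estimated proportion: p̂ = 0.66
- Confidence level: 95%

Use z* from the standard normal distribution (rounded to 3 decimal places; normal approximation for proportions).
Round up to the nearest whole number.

Using z* for proportion z-interval (normal approximation).

For 95% confidence, z* = 1.96 (from standard normal table)

Sample size formula for proportion z-interval: n = z*²p̂(1-p̂)/E²

n = 1.96² × 0.66 × 0.34 / 0.068²
  = 3.8416 × 0.2244 / 0.004624
  = 186.4306

Round up to the nearest whole number: n = 187

187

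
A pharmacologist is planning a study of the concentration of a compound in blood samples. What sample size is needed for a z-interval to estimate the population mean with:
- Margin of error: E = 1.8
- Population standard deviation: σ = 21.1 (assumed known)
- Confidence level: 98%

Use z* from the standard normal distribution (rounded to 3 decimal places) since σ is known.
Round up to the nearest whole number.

Using z* since population σ is known (z-interval formula).

For 98% confidence, z* = 2.326 (from standard normal table)

Sample size formula for z-interval: n = (z*σ/E)²

n = (2.326 × 21.1 / 1.8)²
  = (27.265889)²
  = 743.4287

Round up to the nearest whole number: n = 744

744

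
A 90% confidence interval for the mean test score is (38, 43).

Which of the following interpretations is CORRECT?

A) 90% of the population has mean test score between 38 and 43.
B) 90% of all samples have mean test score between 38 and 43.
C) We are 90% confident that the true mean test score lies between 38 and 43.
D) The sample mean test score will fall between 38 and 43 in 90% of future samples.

A confidence interval represents our confidence in the procedure, not a probability statement about the parameter.

Key concept: If we repeated this sampling process many times and computed a 90% CI each time, about 90% of those intervals would contain the true population parameter.

For this specific interval (38, 43):
- Midpoint (point estimate): 40.5
- Margin of error: 2.5

The correct interpretation is the one stating confidence that the true parameter lies in the interval — option C.

C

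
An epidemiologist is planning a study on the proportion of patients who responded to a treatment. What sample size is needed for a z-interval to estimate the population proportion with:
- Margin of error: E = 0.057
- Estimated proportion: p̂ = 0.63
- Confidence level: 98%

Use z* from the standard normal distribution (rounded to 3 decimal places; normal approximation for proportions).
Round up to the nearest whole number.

Using z* for proportion z-interval (normal approximation).

For 98% confidence, z* = 2.326 (from standard normal table)

Sample size formula for proportion z-interval: n = z*²p̂(1-p̂)/E²

n = 2.326² × 0.63 × 0.37 / 0.057²
  = 5.410276 × 0.2331 / 0.003249
  = 388.1611

Round up to the nearest whole number: n = 389

389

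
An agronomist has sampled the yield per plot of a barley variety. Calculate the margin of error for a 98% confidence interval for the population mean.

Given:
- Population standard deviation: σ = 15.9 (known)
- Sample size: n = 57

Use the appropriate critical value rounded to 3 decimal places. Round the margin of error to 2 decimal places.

The population standard deviation σ is known, so use the z-interval margin of error formula.

For 98% confidence, z* = 2.326 (from standard normal table)

Margin of error formula for z-interval: E = z* × σ/√n

E = 2.326 × 15.9/√57
  = 2.326 × 2.106006
  = 4.8986

Rounded to 2 decimal places:

4.90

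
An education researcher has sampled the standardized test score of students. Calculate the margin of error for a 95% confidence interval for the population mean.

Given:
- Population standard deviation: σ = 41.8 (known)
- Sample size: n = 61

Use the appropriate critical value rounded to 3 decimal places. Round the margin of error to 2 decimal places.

The population standard deviation σ is known, so use the z-interval margin of error formula.

For 95% confidence, z* = 1.96 (from standard normal table)

Margin of error formula for z-interval: E = z* × σ/√n

E = 1.96 × 41.8/√61
  = 1.96 × 5.351942
  = 10.4898

Rounded to 2 decimal places:

10.49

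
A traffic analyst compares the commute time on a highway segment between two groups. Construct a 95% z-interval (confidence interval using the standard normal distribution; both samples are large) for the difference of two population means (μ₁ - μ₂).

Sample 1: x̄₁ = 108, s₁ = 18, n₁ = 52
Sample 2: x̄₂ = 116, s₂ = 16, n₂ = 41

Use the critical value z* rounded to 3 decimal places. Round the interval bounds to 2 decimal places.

Both samples are large (n₁ = 52 ≥ 30, n₂ = 41 ≥ 30), so a z-interval for the difference of means applies.

Point estimate: x̄₁ - x̄₂ = 108 - 116 = -8

Standard error: SE = √(s₁²/n₁ + s₂²/n₂)
= √(18²/52 + 16²/41)
= √(6.230769 + 6.243902)
= 3.531950

For 95% confidence, z* = 1.96 (from standard normal table)
Margin of error: E = z* × SE = 1.96 × 3.531950 = 6.9226

Z-interval: (x̄₁ - x̄₂) ± E = -8 ± 6.9226 = (-14.9226, -1.0774)

Rounded to 2 decimal places:

(-14.92, -1.08)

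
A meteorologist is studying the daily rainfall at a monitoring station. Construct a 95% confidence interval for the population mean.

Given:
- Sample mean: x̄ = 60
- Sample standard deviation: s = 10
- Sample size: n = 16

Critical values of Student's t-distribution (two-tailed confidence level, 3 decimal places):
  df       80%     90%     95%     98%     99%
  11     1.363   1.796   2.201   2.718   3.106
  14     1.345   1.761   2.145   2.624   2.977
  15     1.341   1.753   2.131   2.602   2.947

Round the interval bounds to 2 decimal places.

The population standard deviation σ is unknown (only the sample standard deviation s is given), so use a t-interval with df = n - 1 = 16 - 1 = 15.

For 95% confidence with df = 15, t* = 2.131 (from t-table)

Standard error: SE = s/√n = 10/√16 = 2.500000

Margin of error: E = t* × SE = 2.131 × 2.500000 = 5.3275

T-interval: x̄ ± E = 60 ± 5.3275 = (54.6725, 65.3275)

Rounded to 2 decimal places:

(54.67, 65.33)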